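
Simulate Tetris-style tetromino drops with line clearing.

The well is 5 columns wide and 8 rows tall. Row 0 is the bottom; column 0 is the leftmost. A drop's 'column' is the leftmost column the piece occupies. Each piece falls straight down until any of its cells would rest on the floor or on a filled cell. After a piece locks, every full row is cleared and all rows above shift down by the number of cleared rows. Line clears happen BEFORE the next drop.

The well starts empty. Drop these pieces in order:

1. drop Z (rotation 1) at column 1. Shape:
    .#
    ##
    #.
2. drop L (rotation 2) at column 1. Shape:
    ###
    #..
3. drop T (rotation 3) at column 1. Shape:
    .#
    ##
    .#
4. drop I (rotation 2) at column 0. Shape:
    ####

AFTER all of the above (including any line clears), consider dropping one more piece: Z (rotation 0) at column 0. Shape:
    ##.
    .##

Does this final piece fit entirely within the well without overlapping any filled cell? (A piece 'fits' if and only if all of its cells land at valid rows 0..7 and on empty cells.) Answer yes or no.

Drop 1: Z rot1 at col 1 lands with bottom-row=0; cleared 0 line(s) (total 0); column heights now [0 2 3 0 0], max=3
Drop 2: L rot2 at col 1 lands with bottom-row=2; cleared 0 line(s) (total 0); column heights now [0 4 4 4 0], max=4
Drop 3: T rot3 at col 1 lands with bottom-row=4; cleared 0 line(s) (total 0); column heights now [0 6 7 4 0], max=7
Drop 4: I rot2 at col 0 lands with bottom-row=7; cleared 0 line(s) (total 0); column heights now [8 8 8 8 0], max=8
Test piece Z rot0 at col 0 (width 3): heights before test = [8 8 8 8 0]; fits = False

Answer: no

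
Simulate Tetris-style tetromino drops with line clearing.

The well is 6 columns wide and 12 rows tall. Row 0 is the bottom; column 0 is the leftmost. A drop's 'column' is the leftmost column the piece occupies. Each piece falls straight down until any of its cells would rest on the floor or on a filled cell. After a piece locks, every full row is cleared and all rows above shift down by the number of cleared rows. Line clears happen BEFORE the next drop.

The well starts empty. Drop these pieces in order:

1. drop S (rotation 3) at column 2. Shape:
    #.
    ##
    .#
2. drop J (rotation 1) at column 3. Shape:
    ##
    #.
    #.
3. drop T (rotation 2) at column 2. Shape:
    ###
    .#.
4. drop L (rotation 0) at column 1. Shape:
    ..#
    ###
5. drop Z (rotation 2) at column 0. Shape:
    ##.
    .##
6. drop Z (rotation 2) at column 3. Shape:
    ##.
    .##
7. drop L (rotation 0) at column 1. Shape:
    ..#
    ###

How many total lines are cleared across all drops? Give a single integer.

Drop 1: S rot3 at col 2 lands with bottom-row=0; cleared 0 line(s) (total 0); column heights now [0 0 3 2 0 0], max=3
Drop 2: J rot1 at col 3 lands with bottom-row=2; cleared 0 line(s) (total 0); column heights now [0 0 3 5 5 0], max=5
Drop 3: T rot2 at col 2 lands with bottom-row=5; cleared 0 line(s) (total 0); column heights now [0 0 7 7 7 0], max=7
Drop 4: L rot0 at col 1 lands with bottom-row=7; cleared 0 line(s) (total 0); column heights now [0 8 8 9 7 0], max=9
Drop 5: Z rot2 at col 0 lands with bottom-row=8; cleared 0 line(s) (total 0); column heights now [10 10 9 9 7 0], max=10
Drop 6: Z rot2 at col 3 lands with bottom-row=8; cleared 0 line(s) (total 0); column heights now [10 10 9 10 10 9], max=10
Drop 7: L rot0 at col 1 lands with bottom-row=10; cleared 0 line(s) (total 0); column heights now [10 11 11 12 10 9], max=12

Answer: 0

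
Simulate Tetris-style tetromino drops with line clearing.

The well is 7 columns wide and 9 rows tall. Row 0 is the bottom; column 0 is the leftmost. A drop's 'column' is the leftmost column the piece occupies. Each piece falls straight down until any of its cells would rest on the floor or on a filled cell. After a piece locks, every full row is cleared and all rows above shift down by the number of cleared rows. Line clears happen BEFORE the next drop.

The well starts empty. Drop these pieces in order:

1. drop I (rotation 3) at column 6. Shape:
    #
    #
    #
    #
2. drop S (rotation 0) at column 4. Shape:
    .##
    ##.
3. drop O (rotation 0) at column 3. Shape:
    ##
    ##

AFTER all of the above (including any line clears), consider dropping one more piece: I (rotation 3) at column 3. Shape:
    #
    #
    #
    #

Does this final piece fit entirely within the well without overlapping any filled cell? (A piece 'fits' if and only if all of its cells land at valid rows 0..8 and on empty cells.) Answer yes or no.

Answer: no

Derivation:
Drop 1: I rot3 at col 6 lands with bottom-row=0; cleared 0 line(s) (total 0); column heights now [0 0 0 0 0 0 4], max=4
Drop 2: S rot0 at col 4 lands with bottom-row=3; cleared 0 line(s) (total 0); column heights now [0 0 0 0 4 5 5], max=5
Drop 3: O rot0 at col 3 lands with bottom-row=4; cleared 0 line(s) (total 0); column heights now [0 0 0 6 6 5 5], max=6
Test piece I rot3 at col 3 (width 1): heights before test = [0 0 0 6 6 5 5]; fits = False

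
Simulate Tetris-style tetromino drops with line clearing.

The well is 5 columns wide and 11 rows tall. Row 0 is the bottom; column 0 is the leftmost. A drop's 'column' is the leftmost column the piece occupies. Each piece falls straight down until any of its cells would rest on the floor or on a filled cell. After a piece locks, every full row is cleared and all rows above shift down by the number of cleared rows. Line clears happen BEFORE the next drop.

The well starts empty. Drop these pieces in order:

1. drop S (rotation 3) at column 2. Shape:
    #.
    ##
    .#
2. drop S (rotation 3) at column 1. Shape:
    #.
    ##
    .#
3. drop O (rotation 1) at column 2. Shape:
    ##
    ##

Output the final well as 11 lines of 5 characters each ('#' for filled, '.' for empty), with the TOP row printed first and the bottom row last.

Answer: .....
.....
.....
.....
..##.
.###.
.##..
..#..
..#..
..##.
...#.

Derivation:
Drop 1: S rot3 at col 2 lands with bottom-row=0; cleared 0 line(s) (total 0); column heights now [0 0 3 2 0], max=3
Drop 2: S rot3 at col 1 lands with bottom-row=3; cleared 0 line(s) (total 0); column heights now [0 6 5 2 0], max=6
Drop 3: O rot1 at col 2 lands with bottom-row=5; cleared 0 line(s) (total 0); column heights now [0 6 7 7 0], max=7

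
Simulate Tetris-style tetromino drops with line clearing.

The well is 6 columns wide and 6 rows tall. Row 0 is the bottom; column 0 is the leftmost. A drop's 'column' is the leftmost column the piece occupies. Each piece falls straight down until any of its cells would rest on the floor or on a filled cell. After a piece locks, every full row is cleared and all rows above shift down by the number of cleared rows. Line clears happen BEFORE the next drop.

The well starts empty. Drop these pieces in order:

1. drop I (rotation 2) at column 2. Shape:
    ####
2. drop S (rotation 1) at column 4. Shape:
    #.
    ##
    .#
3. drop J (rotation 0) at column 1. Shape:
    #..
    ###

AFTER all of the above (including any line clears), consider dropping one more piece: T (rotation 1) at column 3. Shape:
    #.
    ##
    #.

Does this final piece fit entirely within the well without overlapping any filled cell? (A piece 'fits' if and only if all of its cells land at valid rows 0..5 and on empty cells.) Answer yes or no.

Answer: yes

Derivation:
Drop 1: I rot2 at col 2 lands with bottom-row=0; cleared 0 line(s) (total 0); column heights now [0 0 1 1 1 1], max=1
Drop 2: S rot1 at col 4 lands with bottom-row=1; cleared 0 line(s) (total 0); column heights now [0 0 1 1 4 3], max=4
Drop 3: J rot0 at col 1 lands with bottom-row=1; cleared 0 line(s) (total 0); column heights now [0 3 2 2 4 3], max=4
Test piece T rot1 at col 3 (width 2): heights before test = [0 3 2 2 4 3]; fits = True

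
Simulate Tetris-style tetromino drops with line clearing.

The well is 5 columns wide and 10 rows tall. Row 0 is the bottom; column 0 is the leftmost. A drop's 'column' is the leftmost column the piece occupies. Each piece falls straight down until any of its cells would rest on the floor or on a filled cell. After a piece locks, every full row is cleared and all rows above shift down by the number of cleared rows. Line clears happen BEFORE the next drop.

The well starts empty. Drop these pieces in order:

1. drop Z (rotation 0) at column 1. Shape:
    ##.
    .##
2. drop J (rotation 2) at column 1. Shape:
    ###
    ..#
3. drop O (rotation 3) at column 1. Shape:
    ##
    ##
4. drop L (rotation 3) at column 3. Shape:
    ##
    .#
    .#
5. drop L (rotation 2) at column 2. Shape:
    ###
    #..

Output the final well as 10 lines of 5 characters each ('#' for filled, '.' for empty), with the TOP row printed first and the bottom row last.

Drop 1: Z rot0 at col 1 lands with bottom-row=0; cleared 0 line(s) (total 0); column heights now [0 2 2 1 0], max=2
Drop 2: J rot2 at col 1 lands with bottom-row=1; cleared 0 line(s) (total 0); column heights now [0 3 3 3 0], max=3
Drop 3: O rot3 at col 1 lands with bottom-row=3; cleared 0 line(s) (total 0); column heights now [0 5 5 3 0], max=5
Drop 4: L rot3 at col 3 lands with bottom-row=1; cleared 0 line(s) (total 0); column heights now [0 5 5 4 4], max=5
Drop 5: L rot2 at col 2 lands with bottom-row=5; cleared 0 line(s) (total 0); column heights now [0 5 7 7 7], max=7

Answer: .....
.....
.....
..###
..#..
.##..
.####
.####
.####
..##.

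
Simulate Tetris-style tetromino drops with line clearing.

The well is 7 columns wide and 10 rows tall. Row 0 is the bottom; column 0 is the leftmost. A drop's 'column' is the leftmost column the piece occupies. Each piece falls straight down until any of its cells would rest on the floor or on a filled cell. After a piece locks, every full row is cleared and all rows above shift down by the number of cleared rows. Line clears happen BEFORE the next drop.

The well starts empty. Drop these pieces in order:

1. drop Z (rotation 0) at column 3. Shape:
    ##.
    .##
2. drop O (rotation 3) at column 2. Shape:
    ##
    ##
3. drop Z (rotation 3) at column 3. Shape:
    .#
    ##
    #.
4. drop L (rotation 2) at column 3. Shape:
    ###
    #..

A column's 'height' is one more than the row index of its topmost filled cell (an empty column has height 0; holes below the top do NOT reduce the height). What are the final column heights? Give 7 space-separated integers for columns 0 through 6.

Answer: 0 0 4 8 8 8 0

Derivation:
Drop 1: Z rot0 at col 3 lands with bottom-row=0; cleared 0 line(s) (total 0); column heights now [0 0 0 2 2 1 0], max=2
Drop 2: O rot3 at col 2 lands with bottom-row=2; cleared 0 line(s) (total 0); column heights now [0 0 4 4 2 1 0], max=4
Drop 3: Z rot3 at col 3 lands with bottom-row=4; cleared 0 line(s) (total 0); column heights now [0 0 4 6 7 1 0], max=7
Drop 4: L rot2 at col 3 lands with bottom-row=6; cleared 0 line(s) (total 0); column heights now [0 0 4 8 8 8 0], max=8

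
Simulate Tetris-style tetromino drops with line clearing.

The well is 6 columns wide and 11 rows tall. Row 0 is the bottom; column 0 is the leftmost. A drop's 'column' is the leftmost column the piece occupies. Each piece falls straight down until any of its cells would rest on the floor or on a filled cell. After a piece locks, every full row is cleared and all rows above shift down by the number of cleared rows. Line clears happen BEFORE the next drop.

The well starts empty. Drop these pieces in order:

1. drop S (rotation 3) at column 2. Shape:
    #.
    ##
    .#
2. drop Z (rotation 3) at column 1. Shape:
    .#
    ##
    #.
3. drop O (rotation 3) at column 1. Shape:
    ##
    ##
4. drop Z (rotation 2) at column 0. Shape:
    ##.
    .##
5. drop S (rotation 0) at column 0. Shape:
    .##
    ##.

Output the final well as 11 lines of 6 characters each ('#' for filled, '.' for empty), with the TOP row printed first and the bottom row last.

Drop 1: S rot3 at col 2 lands with bottom-row=0; cleared 0 line(s) (total 0); column heights now [0 0 3 2 0 0], max=3
Drop 2: Z rot3 at col 1 lands with bottom-row=2; cleared 0 line(s) (total 0); column heights now [0 4 5 2 0 0], max=5
Drop 3: O rot3 at col 1 lands with bottom-row=5; cleared 0 line(s) (total 0); column heights now [0 7 7 2 0 0], max=7
Drop 4: Z rot2 at col 0 lands with bottom-row=7; cleared 0 line(s) (total 0); column heights now [9 9 8 2 0 0], max=9
Drop 5: S rot0 at col 0 lands with bottom-row=9; cleared 0 line(s) (total 0); column heights now [10 11 11 2 0 0], max=11

Answer: .##...
##....
##....
.##...
.##...
.##...
..#...
.##...
.##...
..##..
...#..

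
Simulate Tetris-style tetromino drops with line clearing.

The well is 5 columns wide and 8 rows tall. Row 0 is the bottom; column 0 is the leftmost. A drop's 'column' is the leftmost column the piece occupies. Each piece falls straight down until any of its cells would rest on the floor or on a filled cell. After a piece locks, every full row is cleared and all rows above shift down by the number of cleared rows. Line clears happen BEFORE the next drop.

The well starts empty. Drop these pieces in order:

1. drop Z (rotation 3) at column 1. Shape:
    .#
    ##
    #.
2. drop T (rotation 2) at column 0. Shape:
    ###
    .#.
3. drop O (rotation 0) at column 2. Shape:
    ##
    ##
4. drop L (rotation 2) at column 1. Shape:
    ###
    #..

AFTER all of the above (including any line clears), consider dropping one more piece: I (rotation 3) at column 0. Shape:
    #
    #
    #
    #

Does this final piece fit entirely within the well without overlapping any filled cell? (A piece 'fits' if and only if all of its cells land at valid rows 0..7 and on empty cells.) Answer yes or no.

Drop 1: Z rot3 at col 1 lands with bottom-row=0; cleared 0 line(s) (total 0); column heights now [0 2 3 0 0], max=3
Drop 2: T rot2 at col 0 lands with bottom-row=2; cleared 0 line(s) (total 0); column heights now [4 4 4 0 0], max=4
Drop 3: O rot0 at col 2 lands with bottom-row=4; cleared 0 line(s) (total 0); column heights now [4 4 6 6 0], max=6
Drop 4: L rot2 at col 1 lands with bottom-row=5; cleared 0 line(s) (total 0); column heights now [4 7 7 7 0], max=7
Test piece I rot3 at col 0 (width 1): heights before test = [4 7 7 7 0]; fits = True

Answer: yes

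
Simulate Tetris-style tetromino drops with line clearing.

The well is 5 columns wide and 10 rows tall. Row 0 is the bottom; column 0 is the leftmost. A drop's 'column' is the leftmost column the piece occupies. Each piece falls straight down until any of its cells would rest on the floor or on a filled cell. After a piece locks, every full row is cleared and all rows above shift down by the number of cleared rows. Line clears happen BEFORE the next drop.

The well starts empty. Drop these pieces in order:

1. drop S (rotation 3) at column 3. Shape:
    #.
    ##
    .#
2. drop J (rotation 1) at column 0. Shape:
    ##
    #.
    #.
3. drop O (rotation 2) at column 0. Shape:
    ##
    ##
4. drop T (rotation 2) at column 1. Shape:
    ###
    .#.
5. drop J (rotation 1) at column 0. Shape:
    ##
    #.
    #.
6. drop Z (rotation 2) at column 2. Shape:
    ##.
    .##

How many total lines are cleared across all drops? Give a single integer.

Answer: 0

Derivation:
Drop 1: S rot3 at col 3 lands with bottom-row=0; cleared 0 line(s) (total 0); column heights now [0 0 0 3 2], max=3
Drop 2: J rot1 at col 0 lands with bottom-row=0; cleared 0 line(s) (total 0); column heights now [3 3 0 3 2], max=3
Drop 3: O rot2 at col 0 lands with bottom-row=3; cleared 0 line(s) (total 0); column heights now [5 5 0 3 2], max=5
Drop 4: T rot2 at col 1 lands with bottom-row=4; cleared 0 line(s) (total 0); column heights now [5 6 6 6 2], max=6
Drop 5: J rot1 at col 0 lands with bottom-row=5; cleared 0 line(s) (total 0); column heights now [8 8 6 6 2], max=8
Drop 6: Z rot2 at col 2 lands with bottom-row=6; cleared 0 line(s) (total 0); column heights now [8 8 8 8 7], max=8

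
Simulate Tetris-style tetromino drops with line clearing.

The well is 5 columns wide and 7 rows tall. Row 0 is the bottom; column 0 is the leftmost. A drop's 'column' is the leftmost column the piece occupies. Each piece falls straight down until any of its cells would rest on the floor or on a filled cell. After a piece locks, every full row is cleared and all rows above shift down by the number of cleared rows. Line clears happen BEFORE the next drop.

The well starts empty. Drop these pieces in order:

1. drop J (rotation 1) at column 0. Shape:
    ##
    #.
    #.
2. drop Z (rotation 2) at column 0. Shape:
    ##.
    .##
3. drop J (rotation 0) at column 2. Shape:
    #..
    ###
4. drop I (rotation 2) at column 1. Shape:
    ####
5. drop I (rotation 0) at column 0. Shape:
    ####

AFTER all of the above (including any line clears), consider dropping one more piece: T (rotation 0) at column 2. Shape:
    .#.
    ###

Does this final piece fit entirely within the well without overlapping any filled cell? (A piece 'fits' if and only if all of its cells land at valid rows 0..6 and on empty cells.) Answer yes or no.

Drop 1: J rot1 at col 0 lands with bottom-row=0; cleared 0 line(s) (total 0); column heights now [3 3 0 0 0], max=3
Drop 2: Z rot2 at col 0 lands with bottom-row=3; cleared 0 line(s) (total 0); column heights now [5 5 4 0 0], max=5
Drop 3: J rot0 at col 2 lands with bottom-row=4; cleared 1 line(s) (total 1); column heights now [3 4 5 0 0], max=5
Drop 4: I rot2 at col 1 lands with bottom-row=5; cleared 0 line(s) (total 1); column heights now [3 6 6 6 6], max=6
Drop 5: I rot0 at col 0 lands with bottom-row=6; cleared 0 line(s) (total 1); column heights now [7 7 7 7 6], max=7
Test piece T rot0 at col 2 (width 3): heights before test = [7 7 7 7 6]; fits = False

Answer: no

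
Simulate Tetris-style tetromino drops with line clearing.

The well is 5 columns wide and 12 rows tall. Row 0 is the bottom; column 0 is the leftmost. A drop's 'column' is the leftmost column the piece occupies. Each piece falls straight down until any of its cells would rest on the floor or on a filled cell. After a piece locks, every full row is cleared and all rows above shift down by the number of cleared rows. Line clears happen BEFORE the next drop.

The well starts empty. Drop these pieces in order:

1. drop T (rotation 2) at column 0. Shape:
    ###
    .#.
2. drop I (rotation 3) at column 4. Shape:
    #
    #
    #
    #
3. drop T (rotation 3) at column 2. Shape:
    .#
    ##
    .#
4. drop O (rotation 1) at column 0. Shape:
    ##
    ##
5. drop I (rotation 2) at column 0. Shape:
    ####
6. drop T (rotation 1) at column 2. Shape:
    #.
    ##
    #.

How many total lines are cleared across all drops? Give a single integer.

Answer: 2

Derivation:
Drop 1: T rot2 at col 0 lands with bottom-row=0; cleared 0 line(s) (total 0); column heights now [2 2 2 0 0], max=2
Drop 2: I rot3 at col 4 lands with bottom-row=0; cleared 0 line(s) (total 0); column heights now [2 2 2 0 4], max=4
Drop 3: T rot3 at col 2 lands with bottom-row=1; cleared 1 line(s) (total 1); column heights now [0 1 2 3 3], max=3
Drop 4: O rot1 at col 0 lands with bottom-row=1; cleared 1 line(s) (total 2); column heights now [2 2 0 2 2], max=2
Drop 5: I rot2 at col 0 lands with bottom-row=2; cleared 0 line(s) (total 2); column heights now [3 3 3 3 2], max=3
Drop 6: T rot1 at col 2 lands with bottom-row=3; cleared 0 line(s) (total 2); column heights now [3 3 6 5 2], max=6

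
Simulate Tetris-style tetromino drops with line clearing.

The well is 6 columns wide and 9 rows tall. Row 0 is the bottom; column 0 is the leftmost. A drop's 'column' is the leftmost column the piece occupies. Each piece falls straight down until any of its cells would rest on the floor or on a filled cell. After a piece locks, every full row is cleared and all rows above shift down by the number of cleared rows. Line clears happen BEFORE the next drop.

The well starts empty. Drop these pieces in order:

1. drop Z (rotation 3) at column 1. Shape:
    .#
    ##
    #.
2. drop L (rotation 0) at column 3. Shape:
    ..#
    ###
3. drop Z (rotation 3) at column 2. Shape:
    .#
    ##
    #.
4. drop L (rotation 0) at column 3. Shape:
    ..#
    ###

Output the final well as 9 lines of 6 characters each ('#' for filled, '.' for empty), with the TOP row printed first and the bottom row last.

Answer: ......
.....#
...###
...#..
..##..
..#...
..#...
.##..#
.#.###

Derivation:
Drop 1: Z rot3 at col 1 lands with bottom-row=0; cleared 0 line(s) (total 0); column heights now [0 2 3 0 0 0], max=3
Drop 2: L rot0 at col 3 lands with bottom-row=0; cleared 0 line(s) (total 0); column heights now [0 2 3 1 1 2], max=3
Drop 3: Z rot3 at col 2 lands with bottom-row=3; cleared 0 line(s) (total 0); column heights now [0 2 5 6 1 2], max=6
Drop 4: L rot0 at col 3 lands with bottom-row=6; cleared 0 line(s) (total 0); column heights now [0 2 5 7 7 8], max=8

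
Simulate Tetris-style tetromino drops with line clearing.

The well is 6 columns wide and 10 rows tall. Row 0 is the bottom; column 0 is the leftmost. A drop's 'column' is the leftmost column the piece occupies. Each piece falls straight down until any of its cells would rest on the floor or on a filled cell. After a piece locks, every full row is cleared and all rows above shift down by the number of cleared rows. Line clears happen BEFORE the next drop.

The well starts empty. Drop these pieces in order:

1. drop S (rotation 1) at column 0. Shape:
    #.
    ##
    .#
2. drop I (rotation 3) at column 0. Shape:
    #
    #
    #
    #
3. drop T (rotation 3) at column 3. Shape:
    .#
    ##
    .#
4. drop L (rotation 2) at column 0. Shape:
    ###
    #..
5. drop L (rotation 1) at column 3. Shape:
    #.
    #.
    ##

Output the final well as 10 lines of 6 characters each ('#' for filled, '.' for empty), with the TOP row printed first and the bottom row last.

Drop 1: S rot1 at col 0 lands with bottom-row=0; cleared 0 line(s) (total 0); column heights now [3 2 0 0 0 0], max=3
Drop 2: I rot3 at col 0 lands with bottom-row=3; cleared 0 line(s) (total 0); column heights now [7 2 0 0 0 0], max=7
Drop 3: T rot3 at col 3 lands with bottom-row=0; cleared 0 line(s) (total 0); column heights now [7 2 0 2 3 0], max=7
Drop 4: L rot2 at col 0 lands with bottom-row=7; cleared 0 line(s) (total 0); column heights now [9 9 9 2 3 0], max=9
Drop 5: L rot1 at col 3 lands with bottom-row=3; cleared 0 line(s) (total 0); column heights now [9 9 9 6 4 0], max=9

Answer: ......
###...
#.....
#.....
#..#..
#..#..
#..##.
#...#.
##.##.
.#..#.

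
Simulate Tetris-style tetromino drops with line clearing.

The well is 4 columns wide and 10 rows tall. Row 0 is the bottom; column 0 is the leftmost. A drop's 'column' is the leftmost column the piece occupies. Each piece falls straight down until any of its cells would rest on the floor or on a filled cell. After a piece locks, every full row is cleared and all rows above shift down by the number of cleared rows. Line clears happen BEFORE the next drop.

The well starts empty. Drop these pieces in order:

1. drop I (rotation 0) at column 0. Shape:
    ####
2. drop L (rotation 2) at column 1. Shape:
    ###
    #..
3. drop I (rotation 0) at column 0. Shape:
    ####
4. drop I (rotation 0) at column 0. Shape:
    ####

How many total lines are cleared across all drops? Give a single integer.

Drop 1: I rot0 at col 0 lands with bottom-row=0; cleared 1 line(s) (total 1); column heights now [0 0 0 0], max=0
Drop 2: L rot2 at col 1 lands with bottom-row=0; cleared 0 line(s) (total 1); column heights now [0 2 2 2], max=2
Drop 3: I rot0 at col 0 lands with bottom-row=2; cleared 1 line(s) (total 2); column heights now [0 2 2 2], max=2
Drop 4: I rot0 at col 0 lands with bottom-row=2; cleared 1 line(s) (total 3); column heights now [0 2 2 2], max=2

Answer: 3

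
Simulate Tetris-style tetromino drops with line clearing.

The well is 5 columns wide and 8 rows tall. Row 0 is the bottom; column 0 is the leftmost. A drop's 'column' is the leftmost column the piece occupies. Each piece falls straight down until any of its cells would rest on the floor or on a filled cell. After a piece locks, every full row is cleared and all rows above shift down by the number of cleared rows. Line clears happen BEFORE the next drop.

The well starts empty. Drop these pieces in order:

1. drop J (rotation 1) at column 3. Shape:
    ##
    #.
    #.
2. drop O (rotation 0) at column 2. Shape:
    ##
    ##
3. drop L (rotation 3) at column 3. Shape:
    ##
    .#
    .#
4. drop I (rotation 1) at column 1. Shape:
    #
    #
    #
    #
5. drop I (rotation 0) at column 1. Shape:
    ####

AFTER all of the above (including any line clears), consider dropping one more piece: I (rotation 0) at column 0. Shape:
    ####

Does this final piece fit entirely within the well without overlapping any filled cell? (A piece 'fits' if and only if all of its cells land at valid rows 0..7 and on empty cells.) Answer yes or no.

Drop 1: J rot1 at col 3 lands with bottom-row=0; cleared 0 line(s) (total 0); column heights now [0 0 0 3 3], max=3
Drop 2: O rot0 at col 2 lands with bottom-row=3; cleared 0 line(s) (total 0); column heights now [0 0 5 5 3], max=5
Drop 3: L rot3 at col 3 lands with bottom-row=3; cleared 0 line(s) (total 0); column heights now [0 0 5 6 6], max=6
Drop 4: I rot1 at col 1 lands with bottom-row=0; cleared 0 line(s) (total 0); column heights now [0 4 5 6 6], max=6
Drop 5: I rot0 at col 1 lands with bottom-row=6; cleared 0 line(s) (total 0); column heights now [0 7 7 7 7], max=7
Test piece I rot0 at col 0 (width 4): heights before test = [0 7 7 7 7]; fits = True

Answer: yes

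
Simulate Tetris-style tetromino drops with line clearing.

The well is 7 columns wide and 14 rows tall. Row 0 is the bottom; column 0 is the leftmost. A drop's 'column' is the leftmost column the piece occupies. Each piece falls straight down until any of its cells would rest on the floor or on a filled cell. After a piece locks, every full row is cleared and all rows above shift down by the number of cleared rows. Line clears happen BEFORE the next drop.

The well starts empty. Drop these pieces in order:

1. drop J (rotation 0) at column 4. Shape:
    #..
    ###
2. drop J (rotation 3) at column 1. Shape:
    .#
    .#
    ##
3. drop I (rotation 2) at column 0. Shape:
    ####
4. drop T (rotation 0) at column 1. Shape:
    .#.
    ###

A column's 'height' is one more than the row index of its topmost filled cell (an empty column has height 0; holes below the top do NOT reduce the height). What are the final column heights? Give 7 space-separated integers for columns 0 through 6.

Drop 1: J rot0 at col 4 lands with bottom-row=0; cleared 0 line(s) (total 0); column heights now [0 0 0 0 2 1 1], max=2
Drop 2: J rot3 at col 1 lands with bottom-row=0; cleared 0 line(s) (total 0); column heights now [0 1 3 0 2 1 1], max=3
Drop 3: I rot2 at col 0 lands with bottom-row=3; cleared 0 line(s) (total 0); column heights now [4 4 4 4 2 1 1], max=4
Drop 4: T rot0 at col 1 lands with bottom-row=4; cleared 0 line(s) (total 0); column heights now [4 5 6 5 2 1 1], max=6

Answer: 4 5 6 5 2 1 1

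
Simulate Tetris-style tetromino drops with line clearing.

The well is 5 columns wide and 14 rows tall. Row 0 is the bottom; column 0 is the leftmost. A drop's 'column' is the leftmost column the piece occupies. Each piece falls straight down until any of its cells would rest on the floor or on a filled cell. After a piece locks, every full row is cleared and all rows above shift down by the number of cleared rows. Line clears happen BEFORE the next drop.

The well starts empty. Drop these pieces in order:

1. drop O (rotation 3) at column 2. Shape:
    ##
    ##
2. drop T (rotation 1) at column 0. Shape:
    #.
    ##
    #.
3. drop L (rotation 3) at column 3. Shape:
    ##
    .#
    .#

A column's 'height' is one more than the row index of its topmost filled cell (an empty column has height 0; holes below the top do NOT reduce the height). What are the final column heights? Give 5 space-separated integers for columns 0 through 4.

Answer: 2 0 1 2 2

Derivation:
Drop 1: O rot3 at col 2 lands with bottom-row=0; cleared 0 line(s) (total 0); column heights now [0 0 2 2 0], max=2
Drop 2: T rot1 at col 0 lands with bottom-row=0; cleared 0 line(s) (total 0); column heights now [3 2 2 2 0], max=3
Drop 3: L rot3 at col 3 lands with bottom-row=0; cleared 1 line(s) (total 1); column heights now [2 0 1 2 2], max=2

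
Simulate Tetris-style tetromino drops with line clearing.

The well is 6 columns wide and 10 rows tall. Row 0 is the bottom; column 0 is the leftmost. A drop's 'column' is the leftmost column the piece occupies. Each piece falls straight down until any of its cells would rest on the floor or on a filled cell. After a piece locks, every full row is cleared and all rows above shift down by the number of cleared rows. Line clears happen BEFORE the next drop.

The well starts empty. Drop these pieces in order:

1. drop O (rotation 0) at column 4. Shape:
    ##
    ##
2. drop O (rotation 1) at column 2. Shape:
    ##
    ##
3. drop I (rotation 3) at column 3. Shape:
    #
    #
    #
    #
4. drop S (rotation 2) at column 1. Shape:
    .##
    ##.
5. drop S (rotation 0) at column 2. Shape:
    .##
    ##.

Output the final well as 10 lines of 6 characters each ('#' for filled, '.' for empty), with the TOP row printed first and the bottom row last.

Drop 1: O rot0 at col 4 lands with bottom-row=0; cleared 0 line(s) (total 0); column heights now [0 0 0 0 2 2], max=2
Drop 2: O rot1 at col 2 lands with bottom-row=0; cleared 0 line(s) (total 0); column heights now [0 0 2 2 2 2], max=2
Drop 3: I rot3 at col 3 lands with bottom-row=2; cleared 0 line(s) (total 0); column heights now [0 0 2 6 2 2], max=6
Drop 4: S rot2 at col 1 lands with bottom-row=5; cleared 0 line(s) (total 0); column heights now [0 6 7 7 2 2], max=7
Drop 5: S rot0 at col 2 lands with bottom-row=7; cleared 0 line(s) (total 0); column heights now [0 6 8 9 9 2], max=9

Answer: ......
...##.
..##..
..##..
.###..
...#..
...#..
...#..
..####
..####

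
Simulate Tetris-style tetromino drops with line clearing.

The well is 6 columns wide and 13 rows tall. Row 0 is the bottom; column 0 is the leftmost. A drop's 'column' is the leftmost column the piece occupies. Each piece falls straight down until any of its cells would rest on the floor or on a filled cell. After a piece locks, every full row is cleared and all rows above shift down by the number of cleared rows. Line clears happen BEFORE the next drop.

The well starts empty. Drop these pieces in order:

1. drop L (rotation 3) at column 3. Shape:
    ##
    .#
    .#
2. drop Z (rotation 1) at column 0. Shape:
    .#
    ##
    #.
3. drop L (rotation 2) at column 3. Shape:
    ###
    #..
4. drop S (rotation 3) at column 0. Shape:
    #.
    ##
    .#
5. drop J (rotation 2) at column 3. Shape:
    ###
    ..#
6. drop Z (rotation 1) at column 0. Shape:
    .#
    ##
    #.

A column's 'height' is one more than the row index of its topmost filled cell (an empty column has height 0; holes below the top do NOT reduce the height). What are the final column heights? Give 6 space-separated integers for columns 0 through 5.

Answer: 8 9 0 7 7 7

Derivation:
Drop 1: L rot3 at col 3 lands with bottom-row=0; cleared 0 line(s) (total 0); column heights now [0 0 0 3 3 0], max=3
Drop 2: Z rot1 at col 0 lands with bottom-row=0; cleared 0 line(s) (total 0); column heights now [2 3 0 3 3 0], max=3
Drop 3: L rot2 at col 3 lands with bottom-row=3; cleared 0 line(s) (total 0); column heights now [2 3 0 5 5 5], max=5
Drop 4: S rot3 at col 0 lands with bottom-row=3; cleared 0 line(s) (total 0); column heights now [6 5 0 5 5 5], max=6
Drop 5: J rot2 at col 3 lands with bottom-row=5; cleared 0 line(s) (total 0); column heights now [6 5 0 7 7 7], max=7
Drop 6: Z rot1 at col 0 lands with bottom-row=6; cleared 0 line(s) (total 0); column heights now [8 9 0 7 7 7], max=9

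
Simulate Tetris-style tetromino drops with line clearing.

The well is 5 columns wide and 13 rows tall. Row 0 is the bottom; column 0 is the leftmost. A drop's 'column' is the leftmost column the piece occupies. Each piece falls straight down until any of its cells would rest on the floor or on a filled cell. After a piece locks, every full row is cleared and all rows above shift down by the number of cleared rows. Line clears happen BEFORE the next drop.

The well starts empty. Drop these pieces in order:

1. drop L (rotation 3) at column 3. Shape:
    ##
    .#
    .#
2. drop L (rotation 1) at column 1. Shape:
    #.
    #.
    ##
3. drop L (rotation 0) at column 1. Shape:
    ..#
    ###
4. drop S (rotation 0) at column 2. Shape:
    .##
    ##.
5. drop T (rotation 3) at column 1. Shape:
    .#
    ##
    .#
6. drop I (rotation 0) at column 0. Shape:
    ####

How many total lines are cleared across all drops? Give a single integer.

Drop 1: L rot3 at col 3 lands with bottom-row=0; cleared 0 line(s) (total 0); column heights now [0 0 0 3 3], max=3
Drop 2: L rot1 at col 1 lands with bottom-row=0; cleared 0 line(s) (total 0); column heights now [0 3 1 3 3], max=3
Drop 3: L rot0 at col 1 lands with bottom-row=3; cleared 0 line(s) (total 0); column heights now [0 4 4 5 3], max=5
Drop 4: S rot0 at col 2 lands with bottom-row=5; cleared 0 line(s) (total 0); column heights now [0 4 6 7 7], max=7
Drop 5: T rot3 at col 1 lands with bottom-row=6; cleared 0 line(s) (total 0); column heights now [0 8 9 7 7], max=9
Drop 6: I rot0 at col 0 lands with bottom-row=9; cleared 0 line(s) (total 0); column heights now [10 10 10 10 7], max=10

Answer: 0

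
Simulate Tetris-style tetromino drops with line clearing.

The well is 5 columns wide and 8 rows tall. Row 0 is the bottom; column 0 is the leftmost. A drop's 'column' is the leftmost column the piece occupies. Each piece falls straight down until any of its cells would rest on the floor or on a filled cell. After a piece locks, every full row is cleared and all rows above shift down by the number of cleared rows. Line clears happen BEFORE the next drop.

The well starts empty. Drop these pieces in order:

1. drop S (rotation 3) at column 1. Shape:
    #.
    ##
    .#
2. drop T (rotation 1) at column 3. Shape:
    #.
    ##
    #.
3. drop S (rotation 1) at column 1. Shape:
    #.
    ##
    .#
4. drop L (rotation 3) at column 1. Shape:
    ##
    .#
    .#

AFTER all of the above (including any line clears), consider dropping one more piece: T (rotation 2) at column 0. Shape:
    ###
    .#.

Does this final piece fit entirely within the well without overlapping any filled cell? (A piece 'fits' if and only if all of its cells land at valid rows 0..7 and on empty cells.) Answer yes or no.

Answer: no

Derivation:
Drop 1: S rot3 at col 1 lands with bottom-row=0; cleared 0 line(s) (total 0); column heights now [0 3 2 0 0], max=3
Drop 2: T rot1 at col 3 lands with bottom-row=0; cleared 0 line(s) (total 0); column heights now [0 3 2 3 2], max=3
Drop 3: S rot1 at col 1 lands with bottom-row=2; cleared 0 line(s) (total 0); column heights now [0 5 4 3 2], max=5
Drop 4: L rot3 at col 1 lands with bottom-row=4; cleared 0 line(s) (total 0); column heights now [0 7 7 3 2], max=7
Test piece T rot2 at col 0 (width 3): heights before test = [0 7 7 3 2]; fits = False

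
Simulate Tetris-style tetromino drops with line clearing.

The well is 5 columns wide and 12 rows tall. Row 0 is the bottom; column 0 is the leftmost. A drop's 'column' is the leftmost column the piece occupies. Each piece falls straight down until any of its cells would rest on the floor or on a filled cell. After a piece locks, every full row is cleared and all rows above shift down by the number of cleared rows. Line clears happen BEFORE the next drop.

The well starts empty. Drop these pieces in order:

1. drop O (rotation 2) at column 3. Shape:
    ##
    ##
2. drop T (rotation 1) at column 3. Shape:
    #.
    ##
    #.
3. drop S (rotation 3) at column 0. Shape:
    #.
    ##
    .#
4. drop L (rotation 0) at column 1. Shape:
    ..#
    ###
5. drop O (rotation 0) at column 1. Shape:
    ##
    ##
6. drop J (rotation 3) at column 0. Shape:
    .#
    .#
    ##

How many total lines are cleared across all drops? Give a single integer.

Drop 1: O rot2 at col 3 lands with bottom-row=0; cleared 0 line(s) (total 0); column heights now [0 0 0 2 2], max=2
Drop 2: T rot1 at col 3 lands with bottom-row=2; cleared 0 line(s) (total 0); column heights now [0 0 0 5 4], max=5
Drop 3: S rot3 at col 0 lands with bottom-row=0; cleared 0 line(s) (total 0); column heights now [3 2 0 5 4], max=5
Drop 4: L rot0 at col 1 lands with bottom-row=5; cleared 0 line(s) (total 0); column heights now [3 6 6 7 4], max=7
Drop 5: O rot0 at col 1 lands with bottom-row=6; cleared 0 line(s) (total 0); column heights now [3 8 8 7 4], max=8
Drop 6: J rot3 at col 0 lands with bottom-row=8; cleared 0 line(s) (total 0); column heights now [9 11 8 7 4], max=11

Answer: 0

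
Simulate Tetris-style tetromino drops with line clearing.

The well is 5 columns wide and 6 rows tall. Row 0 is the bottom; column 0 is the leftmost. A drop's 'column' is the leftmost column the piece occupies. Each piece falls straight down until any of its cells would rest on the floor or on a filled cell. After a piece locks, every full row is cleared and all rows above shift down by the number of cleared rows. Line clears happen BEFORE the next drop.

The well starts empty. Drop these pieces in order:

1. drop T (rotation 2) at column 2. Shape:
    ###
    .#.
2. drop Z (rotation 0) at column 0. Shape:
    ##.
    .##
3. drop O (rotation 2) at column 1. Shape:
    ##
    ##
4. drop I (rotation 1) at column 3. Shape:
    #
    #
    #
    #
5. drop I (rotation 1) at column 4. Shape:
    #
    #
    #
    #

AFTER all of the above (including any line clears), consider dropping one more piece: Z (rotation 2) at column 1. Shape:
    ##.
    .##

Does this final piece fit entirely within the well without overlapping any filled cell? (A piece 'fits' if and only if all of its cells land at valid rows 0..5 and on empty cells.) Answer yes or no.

Answer: no

Derivation:
Drop 1: T rot2 at col 2 lands with bottom-row=0; cleared 0 line(s) (total 0); column heights now [0 0 2 2 2], max=2
Drop 2: Z rot0 at col 0 lands with bottom-row=2; cleared 0 line(s) (total 0); column heights now [4 4 3 2 2], max=4
Drop 3: O rot2 at col 1 lands with bottom-row=4; cleared 0 line(s) (total 0); column heights now [4 6 6 2 2], max=6
Drop 4: I rot1 at col 3 lands with bottom-row=2; cleared 0 line(s) (total 0); column heights now [4 6 6 6 2], max=6
Drop 5: I rot1 at col 4 lands with bottom-row=2; cleared 0 line(s) (total 0); column heights now [4 6 6 6 6], max=6
Test piece Z rot2 at col 1 (width 3): heights before test = [4 6 6 6 6]; fits = False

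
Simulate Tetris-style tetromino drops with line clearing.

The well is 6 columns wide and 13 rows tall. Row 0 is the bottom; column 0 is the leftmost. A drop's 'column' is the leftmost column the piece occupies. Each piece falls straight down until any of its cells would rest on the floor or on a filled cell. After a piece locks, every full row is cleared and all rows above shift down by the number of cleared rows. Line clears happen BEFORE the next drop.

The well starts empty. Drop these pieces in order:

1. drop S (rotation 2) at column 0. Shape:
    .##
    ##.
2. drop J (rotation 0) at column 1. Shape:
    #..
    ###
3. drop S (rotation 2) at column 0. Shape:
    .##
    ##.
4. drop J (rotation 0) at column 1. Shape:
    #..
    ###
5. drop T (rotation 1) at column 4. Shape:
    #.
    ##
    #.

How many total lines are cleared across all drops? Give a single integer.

Drop 1: S rot2 at col 0 lands with bottom-row=0; cleared 0 line(s) (total 0); column heights now [1 2 2 0 0 0], max=2
Drop 2: J rot0 at col 1 lands with bottom-row=2; cleared 0 line(s) (total 0); column heights now [1 4 3 3 0 0], max=4
Drop 3: S rot2 at col 0 lands with bottom-row=4; cleared 0 line(s) (total 0); column heights now [5 6 6 3 0 0], max=6
Drop 4: J rot0 at col 1 lands with bottom-row=6; cleared 0 line(s) (total 0); column heights now [5 8 7 7 0 0], max=8
Drop 5: T rot1 at col 4 lands with bottom-row=0; cleared 0 line(s) (total 0); column heights now [5 8 7 7 3 2], max=8

Answer: 0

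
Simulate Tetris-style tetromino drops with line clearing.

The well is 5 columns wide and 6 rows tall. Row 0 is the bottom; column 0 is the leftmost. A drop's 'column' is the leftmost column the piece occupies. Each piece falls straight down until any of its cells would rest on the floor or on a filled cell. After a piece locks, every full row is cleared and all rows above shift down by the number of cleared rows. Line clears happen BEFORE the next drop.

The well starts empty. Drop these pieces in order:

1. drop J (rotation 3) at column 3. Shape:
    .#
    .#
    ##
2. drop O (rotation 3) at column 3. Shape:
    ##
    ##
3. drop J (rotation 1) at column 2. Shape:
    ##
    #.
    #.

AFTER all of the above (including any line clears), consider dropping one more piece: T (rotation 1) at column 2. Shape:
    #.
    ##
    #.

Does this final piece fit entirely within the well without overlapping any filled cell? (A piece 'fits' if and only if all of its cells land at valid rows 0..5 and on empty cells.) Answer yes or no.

Drop 1: J rot3 at col 3 lands with bottom-row=0; cleared 0 line(s) (total 0); column heights now [0 0 0 1 3], max=3
Drop 2: O rot3 at col 3 lands with bottom-row=3; cleared 0 line(s) (total 0); column heights now [0 0 0 5 5], max=5
Drop 3: J rot1 at col 2 lands with bottom-row=3; cleared 0 line(s) (total 0); column heights now [0 0 6 6 5], max=6
Test piece T rot1 at col 2 (width 2): heights before test = [0 0 6 6 5]; fits = False

Answer: no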